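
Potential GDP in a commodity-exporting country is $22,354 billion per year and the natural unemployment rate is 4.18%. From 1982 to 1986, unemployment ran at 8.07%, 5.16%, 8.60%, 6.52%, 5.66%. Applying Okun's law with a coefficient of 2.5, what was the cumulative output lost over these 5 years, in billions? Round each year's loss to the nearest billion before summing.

$7,327 billion

Year 1982: gap = -2.5 × (8.07 - 4.18) = -9.725%, loss ≈ 22354 × 9.725/100 ≈ 2174.
Year 1983: gap = -2.5 × (5.16 - 4.18) = -2.45%, loss ≈ 22354 × 2.45/100 ≈ 548.
Year 1984: gap = -2.5 × (8.6 - 4.18) = -11.05%, loss ≈ 22354 × 11.05/100 ≈ 2470.
Year 1985: gap = -2.5 × (6.52 - 4.18) = -5.85%, loss ≈ 22354 × 5.85/100 ≈ 1308.
Year 1986: gap = -2.5 × (5.66 - 4.18) = -3.7%, loss ≈ 22354 × 3.7/100 ≈ 827.
Total lost output = 2174 + 548 + 2470 + 1308 + 827 = 7327 billion.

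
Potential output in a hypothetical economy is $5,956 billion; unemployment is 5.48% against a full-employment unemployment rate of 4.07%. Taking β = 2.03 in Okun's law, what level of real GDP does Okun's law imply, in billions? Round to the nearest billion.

Unemployment gap = 5.48 - 4.07 = 1.41 points, so the output gap is -2.03 × 1.41 = -2.8623%.
Actual GDP = 5956 × (1 - 2.8623/100) = 5956 × 0.971377 ≈ 5786 billion.

$5,786 billion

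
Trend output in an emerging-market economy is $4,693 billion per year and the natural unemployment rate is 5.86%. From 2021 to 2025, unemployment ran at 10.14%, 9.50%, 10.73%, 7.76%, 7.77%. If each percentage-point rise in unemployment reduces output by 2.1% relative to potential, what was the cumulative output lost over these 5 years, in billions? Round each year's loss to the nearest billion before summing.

Year 2021: gap = -2.1 × (10.14 - 5.86) = -8.988%, loss ≈ 4693 × 8.988/100 ≈ 422.
Year 2022: gap = -2.1 × (9.5 - 5.86) = -7.644%, loss ≈ 4693 × 7.644/100 ≈ 359.
Year 2023: gap = -2.1 × (10.73 - 5.86) = -10.227%, loss ≈ 4693 × 10.227/100 ≈ 480.
Year 2024: gap = -2.1 × (7.76 - 5.86) = -3.99%, loss ≈ 4693 × 3.99/100 ≈ 187.
Year 2025: gap = -2.1 × (7.77 - 5.86) = -4.011%, loss ≈ 4693 × 4.011/100 ≈ 188.
Total lost output = 422 + 359 + 480 + 187 + 188 = 1636 billion.

$1,636 billion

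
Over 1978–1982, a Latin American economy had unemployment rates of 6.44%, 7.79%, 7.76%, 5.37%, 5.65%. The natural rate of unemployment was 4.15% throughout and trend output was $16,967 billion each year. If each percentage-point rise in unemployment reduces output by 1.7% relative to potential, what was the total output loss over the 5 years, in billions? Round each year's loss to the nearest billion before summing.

$3,537 billion

Year 1978: gap = -1.7 × (6.44 - 4.15) = -3.893%, loss ≈ 16967 × 3.893/100 ≈ 661.
Year 1979: gap = -1.7 × (7.79 - 4.15) = -6.188%, loss ≈ 16967 × 6.188/100 ≈ 1050.
Year 1980: gap = -1.7 × (7.76 - 4.15) = -6.137%, loss ≈ 16967 × 6.137/100 ≈ 1041.
Year 1981: gap = -1.7 × (5.37 - 4.15) = -2.074%, loss ≈ 16967 × 2.074/100 ≈ 352.
Year 1982: gap = -1.7 × (5.65 - 4.15) = -2.55%, loss ≈ 16967 × 2.55/100 ≈ 433.
Total lost output = 661 + 1050 + 1041 + 352 + 433 = 3537 billion.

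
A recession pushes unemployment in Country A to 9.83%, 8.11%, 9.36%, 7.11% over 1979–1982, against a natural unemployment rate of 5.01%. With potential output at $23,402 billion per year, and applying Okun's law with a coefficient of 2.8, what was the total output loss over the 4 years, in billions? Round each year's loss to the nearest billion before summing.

$9,415 billion

Year 1979: gap = -2.8 × (9.83 - 5.01) = -13.496%, loss ≈ 23402 × 13.496/100 ≈ 3158.
Year 1980: gap = -2.8 × (8.11 - 5.01) = -8.68%, loss ≈ 23402 × 8.68/100 ≈ 2031.
Year 1981: gap = -2.8 × (9.36 - 5.01) = -12.18%, loss ≈ 23402 × 12.18/100 ≈ 2850.
Year 1982: gap = -2.8 × (7.11 - 5.01) = -5.88%, loss ≈ 23402 × 5.88/100 ≈ 1376.
Total lost output = 3158 + 2031 + 2850 + 1376 = 9415 billion.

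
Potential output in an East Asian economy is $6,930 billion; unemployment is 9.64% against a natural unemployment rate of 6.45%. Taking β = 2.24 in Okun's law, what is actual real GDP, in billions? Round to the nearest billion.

$6,435 billion

Unemployment gap = 9.64 - 6.45 = 3.19 points, so the output gap is -2.24 × 3.19 = -7.1456%.
Actual GDP = 6930 × (1 - 7.1456/100) = 6930 × 0.928544 ≈ 6435 billion.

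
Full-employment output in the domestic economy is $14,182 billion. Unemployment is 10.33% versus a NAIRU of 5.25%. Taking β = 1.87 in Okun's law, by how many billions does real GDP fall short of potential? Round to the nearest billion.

Output gap = -1.87 × (10.33 - 5.25) = -1.87 × 5.08 = -9.4996%.
Actual GDP ≈ 14182 × 0.905004 ≈ 12835 billion, so the shortfall is 14182 - 12835 = 1347 billion.

$1,347 billion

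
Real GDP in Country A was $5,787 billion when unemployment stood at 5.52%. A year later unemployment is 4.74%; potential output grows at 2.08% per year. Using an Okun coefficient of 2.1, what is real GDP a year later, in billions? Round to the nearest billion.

Δu = 4.74 - 5.52 = -0.78 points.
Okun's law (growth form): g_Y = g_Y* - β × Δu = 2.08 - 2.1 × (-0.78) = 2.08 + 1.638 = 3.718%.
Real GDP in the next year = 5787 × (1 + 3.718/100) = 5787 × 1.03718 ≈ 6002 billion.

$6,002 billion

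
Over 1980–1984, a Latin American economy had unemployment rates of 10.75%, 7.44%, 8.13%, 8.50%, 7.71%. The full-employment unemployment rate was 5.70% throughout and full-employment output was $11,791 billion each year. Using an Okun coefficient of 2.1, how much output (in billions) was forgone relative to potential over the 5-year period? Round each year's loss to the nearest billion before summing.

$3,474 billion

Year 1980: gap = -2.1 × (10.75 - 5.7) = -10.605%, loss ≈ 11791 × 10.605/100 ≈ 1250.
Year 1981: gap = -2.1 × (7.44 - 5.7) = -3.654%, loss ≈ 11791 × 3.654/100 ≈ 431.
Year 1982: gap = -2.1 × (8.13 - 5.7) = -5.103%, loss ≈ 11791 × 5.103/100 ≈ 602.
Year 1983: gap = -2.1 × (8.5 - 5.7) = -5.88%, loss ≈ 11791 × 5.88/100 ≈ 693.
Year 1984: gap = -2.1 × (7.71 - 5.7) = -4.221%, loss ≈ 11791 × 4.221/100 ≈ 498.
Total lost output = 1250 + 431 + 602 + 693 + 498 = 3474 billion.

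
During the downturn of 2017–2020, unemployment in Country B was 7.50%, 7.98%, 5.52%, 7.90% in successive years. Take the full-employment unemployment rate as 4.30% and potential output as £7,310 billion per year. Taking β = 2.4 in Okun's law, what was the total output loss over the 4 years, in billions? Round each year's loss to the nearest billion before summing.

Year 2017: gap = -2.4 × (7.5 - 4.3) = -7.68%, loss ≈ 7310 × 7.68/100 ≈ 561.
Year 2018: gap = -2.4 × (7.98 - 4.3) = -8.832%, loss ≈ 7310 × 8.832/100 ≈ 646.
Year 2019: gap = -2.4 × (5.52 - 4.3) = -2.928%, loss ≈ 7310 × 2.928/100 ≈ 214.
Year 2020: gap = -2.4 × (7.9 - 4.3) = -8.64%, loss ≈ 7310 × 8.64/100 ≈ 632.
Total lost output = 561 + 646 + 214 + 632 = 2053 billion.

£2,053 billion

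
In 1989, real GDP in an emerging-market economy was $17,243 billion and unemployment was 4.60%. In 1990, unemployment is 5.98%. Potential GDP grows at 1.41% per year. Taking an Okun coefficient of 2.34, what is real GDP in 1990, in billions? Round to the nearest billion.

$16,929 billion

Δu = 5.98 - 4.6 = 1.38 points.
Okun's law (growth form): g_Y = g_Y* - β × Δu = 1.41 - 2.34 × (1.38) = 1.41 - 3.2292 = -1.8192%.
Real GDP in the next year = 17243 × (1 - 1.8192/100) = 17243 × 0.981808 ≈ 16929 billion.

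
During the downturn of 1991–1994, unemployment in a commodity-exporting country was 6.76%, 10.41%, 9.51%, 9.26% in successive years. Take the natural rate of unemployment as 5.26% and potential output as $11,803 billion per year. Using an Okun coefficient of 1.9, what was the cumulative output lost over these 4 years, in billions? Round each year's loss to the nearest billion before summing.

Year 1991: gap = -1.9 × (6.76 - 5.26) = -2.85%, loss ≈ 11803 × 2.85/100 ≈ 336.
Year 1992: gap = -1.9 × (10.41 - 5.26) = -9.785%, loss ≈ 11803 × 9.785/100 ≈ 1155.
Year 1993: gap = -1.9 × (9.51 - 5.26) = -8.075%, loss ≈ 11803 × 8.075/100 ≈ 953.
Year 1994: gap = -1.9 × (9.26 - 5.26) = -7.6%, loss ≈ 11803 × 7.6/100 ≈ 897.
Total lost output = 336 + 1155 + 953 + 897 = 3341 billion.

$3,341 billion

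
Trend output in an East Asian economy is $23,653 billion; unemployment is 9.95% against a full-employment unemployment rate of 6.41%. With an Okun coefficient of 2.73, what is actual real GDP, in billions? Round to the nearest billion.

Unemployment gap = 9.95 - 6.41 = 3.54 points, so the output gap is -2.73 × 3.54 = -9.6642%.
Actual GDP = 23653 × (1 - 9.6642/100) = 23653 × 0.903358 ≈ 21367 billion.

$21,367 billion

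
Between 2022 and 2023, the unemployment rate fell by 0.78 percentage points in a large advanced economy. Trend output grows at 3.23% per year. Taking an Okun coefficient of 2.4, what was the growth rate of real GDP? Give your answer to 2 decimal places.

5.10%

Growth-rate Okun's law: g_Y = g_Y* - β × Δu.
g_Y = 3.23 - 2.4 × (-0.78) = 3.23 + 1.872 = 5.102%, i.e. 5.10% to 2 d.p.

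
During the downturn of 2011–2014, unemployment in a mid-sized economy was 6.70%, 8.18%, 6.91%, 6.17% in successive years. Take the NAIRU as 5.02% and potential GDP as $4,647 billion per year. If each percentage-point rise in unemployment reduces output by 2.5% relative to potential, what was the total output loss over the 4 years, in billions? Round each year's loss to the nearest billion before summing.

Year 2011: gap = -2.5 × (6.7 - 5.02) = -4.2%, loss ≈ 4647 × 4.2/100 ≈ 195.
Year 2012: gap = -2.5 × (8.18 - 5.02) = -7.9%, loss ≈ 4647 × 7.9/100 ≈ 367.
Year 2013: gap = -2.5 × (6.91 - 5.02) = -4.725%, loss ≈ 4647 × 4.725/100 ≈ 220.
Year 2014: gap = -2.5 × (6.17 - 5.02) = -2.875%, loss ≈ 4647 × 2.875/100 ≈ 134.
Total lost output = 195 + 367 + 220 + 134 = 916 billion.

$916 billion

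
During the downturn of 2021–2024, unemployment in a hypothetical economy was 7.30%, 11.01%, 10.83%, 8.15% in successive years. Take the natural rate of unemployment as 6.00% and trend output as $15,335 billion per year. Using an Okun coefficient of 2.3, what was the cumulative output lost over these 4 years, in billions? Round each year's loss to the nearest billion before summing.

Year 2021: gap = -2.3 × (7.3 - 6) = -2.99%, loss ≈ 15335 × 2.99/100 ≈ 459.
Year 2022: gap = -2.3 × (11.01 - 6) = -11.523%, loss ≈ 15335 × 11.523/100 ≈ 1767.
Year 2023: gap = -2.3 × (10.83 - 6) = -11.109%, loss ≈ 15335 × 11.109/100 ≈ 1704.
Year 2024: gap = -2.3 × (8.15 - 6) = -4.945%, loss ≈ 15335 × 4.945/100 ≈ 758.
Total lost output = 459 + 1767 + 1704 + 758 = 4688 billion.

$4,688 billion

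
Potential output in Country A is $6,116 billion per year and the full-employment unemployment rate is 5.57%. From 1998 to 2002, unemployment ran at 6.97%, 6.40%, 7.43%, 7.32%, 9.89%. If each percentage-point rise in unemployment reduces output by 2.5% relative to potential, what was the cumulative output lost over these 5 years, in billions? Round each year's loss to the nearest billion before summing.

Year 1998: gap = -2.5 × (6.97 - 5.57) = -3.5%, loss ≈ 6116 × 3.5/100 ≈ 214.
Year 1999: gap = -2.5 × (6.4 - 5.57) = -2.075%, loss ≈ 6116 × 2.075/100 ≈ 127.
Year 2000: gap = -2.5 × (7.43 - 5.57) = -4.65%, loss ≈ 6116 × 4.65/100 ≈ 284.
Year 2001: gap = -2.5 × (7.32 - 5.57) = -4.375%, loss ≈ 6116 × 4.375/100 ≈ 268.
Year 2002: gap = -2.5 × (9.89 - 5.57) = -10.8%, loss ≈ 6116 × 10.8/100 ≈ 661.
Total lost output = 214 + 127 + 284 + 268 + 661 = 1554 billion.

$1,554 billion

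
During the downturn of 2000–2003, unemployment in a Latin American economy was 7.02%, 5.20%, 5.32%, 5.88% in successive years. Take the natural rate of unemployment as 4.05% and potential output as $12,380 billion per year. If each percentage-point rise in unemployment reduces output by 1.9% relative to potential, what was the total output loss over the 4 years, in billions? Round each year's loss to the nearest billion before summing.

Year 2000: gap = -1.9 × (7.02 - 4.05) = -5.643%, loss ≈ 12380 × 5.643/100 ≈ 699.
Year 2001: gap = -1.9 × (5.2 - 4.05) = -2.185%, loss ≈ 12380 × 2.185/100 ≈ 271.
Year 2002: gap = -1.9 × (5.32 - 4.05) = -2.413%, loss ≈ 12380 × 2.413/100 ≈ 299.
Year 2003: gap = -1.9 × (5.88 - 4.05) = -3.477%, loss ≈ 12380 × 3.477/100 ≈ 430.
Total lost output = 699 + 271 + 299 + 430 = 1699 billion.

$1,699 billion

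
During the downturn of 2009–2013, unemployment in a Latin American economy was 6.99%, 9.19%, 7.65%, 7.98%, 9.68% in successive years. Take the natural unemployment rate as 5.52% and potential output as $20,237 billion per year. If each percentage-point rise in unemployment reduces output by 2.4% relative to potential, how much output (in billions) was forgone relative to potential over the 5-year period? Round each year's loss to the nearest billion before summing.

Year 2009: gap = -2.4 × (6.99 - 5.52) = -3.528%, loss ≈ 20237 × 3.528/100 ≈ 714.
Year 2010: gap = -2.4 × (9.19 - 5.52) = -8.808%, loss ≈ 20237 × 8.808/100 ≈ 1782.
Year 2011: gap = -2.4 × (7.65 - 5.52) = -5.112%, loss ≈ 20237 × 5.112/100 ≈ 1035.
Year 2012: gap = -2.4 × (7.98 - 5.52) = -5.904%, loss ≈ 20237 × 5.904/100 ≈ 1195.
Year 2013: gap = -2.4 × (9.68 - 5.52) = -9.984%, loss ≈ 20237 × 9.984/100 ≈ 2020.
Total lost output = 714 + 1782 + 1035 + 1195 + 2020 = 6746 billion.

$6,746 billion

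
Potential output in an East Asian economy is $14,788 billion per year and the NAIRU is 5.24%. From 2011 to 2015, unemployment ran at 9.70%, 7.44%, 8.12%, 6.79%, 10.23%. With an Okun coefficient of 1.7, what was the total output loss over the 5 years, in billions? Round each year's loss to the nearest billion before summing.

$4,042 billion

Year 2011: gap = -1.7 × (9.7 - 5.24) = -7.582%, loss ≈ 14788 × 7.582/100 ≈ 1121.
Year 2012: gap = -1.7 × (7.44 - 5.24) = -3.74%, loss ≈ 14788 × 3.74/100 ≈ 553.
Year 2013: gap = -1.7 × (8.12 - 5.24) = -4.896%, loss ≈ 14788 × 4.896/100 ≈ 724.
Year 2014: gap = -1.7 × (6.79 - 5.24) = -2.635%, loss ≈ 14788 × 2.635/100 ≈ 390.
Year 2015: gap = -1.7 × (10.23 - 5.24) = -8.483%, loss ≈ 14788 × 8.483/100 ≈ 1254.
Total lost output = 1121 + 553 + 724 + 390 + 1254 = 4042 billion.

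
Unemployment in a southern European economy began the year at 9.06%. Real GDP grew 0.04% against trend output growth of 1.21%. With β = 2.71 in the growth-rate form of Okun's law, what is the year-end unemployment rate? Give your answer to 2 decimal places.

9.49%

Growth-rate Okun's law: g_Y = g_Y* - β × Δu, so Δu = (g_Y* - g_Y)/β.
Δu = (1.21 - 0.04)/2.71 = 1.17/2.71 = 0.43 percentage points.
Year-end unemployment = 9.06 + 0.43 = 9.49%.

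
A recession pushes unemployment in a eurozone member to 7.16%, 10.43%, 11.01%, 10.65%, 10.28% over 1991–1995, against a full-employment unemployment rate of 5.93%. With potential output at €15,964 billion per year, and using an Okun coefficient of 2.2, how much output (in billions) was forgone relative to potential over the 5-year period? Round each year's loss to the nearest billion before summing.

€6,982 billion

Year 1991: gap = -2.2 × (7.16 - 5.93) = -2.706%, loss ≈ 15964 × 2.706/100 ≈ 432.
Year 1992: gap = -2.2 × (10.43 - 5.93) = -9.9%, loss ≈ 15964 × 9.9/100 ≈ 1580.
Year 1993: gap = -2.2 × (11.01 - 5.93) = -11.176%, loss ≈ 15964 × 11.176/100 ≈ 1784.
Year 1994: gap = -2.2 × (10.65 - 5.93) = -10.384%, loss ≈ 15964 × 10.384/100 ≈ 1658.
Year 1995: gap = -2.2 × (10.28 - 5.93) = -9.57%, loss ≈ 15964 × 9.57/100 ≈ 1528.
Total lost output = 432 + 1580 + 1784 + 1658 + 1528 = 6982 billion.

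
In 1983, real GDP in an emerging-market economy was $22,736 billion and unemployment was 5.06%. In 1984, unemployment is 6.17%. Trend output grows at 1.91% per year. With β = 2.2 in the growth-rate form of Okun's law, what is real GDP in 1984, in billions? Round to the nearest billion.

$22,615 billion

Δu = 6.17 - 5.06 = 1.11 points.
Okun's law (growth form): g_Y = g_Y* - β × Δu = 1.91 - 2.2 × (1.11) = 1.91 - 2.442 = -0.532%.
Real GDP in the next year = 22736 × (1 - 0.532/100) = 22736 × 0.99468 ≈ 22615 billion.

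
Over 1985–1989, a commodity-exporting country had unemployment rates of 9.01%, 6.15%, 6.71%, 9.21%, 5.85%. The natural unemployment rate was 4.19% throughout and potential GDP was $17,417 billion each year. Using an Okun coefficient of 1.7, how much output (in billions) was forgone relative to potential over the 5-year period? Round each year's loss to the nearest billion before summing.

Year 1985: gap = -1.7 × (9.01 - 4.19) = -8.194%, loss ≈ 17417 × 8.194/100 ≈ 1427.
Year 1986: gap = -1.7 × (6.15 - 4.19) = -3.332%, loss ≈ 17417 × 3.332/100 ≈ 580.
Year 1987: gap = -1.7 × (6.71 - 4.19) = -4.284%, loss ≈ 17417 × 4.284/100 ≈ 746.
Year 1988: gap = -1.7 × (9.21 - 4.19) = -8.534%, loss ≈ 17417 × 8.534/100 ≈ 1486.
Year 1989: gap = -1.7 × (5.85 - 4.19) = -2.822%, loss ≈ 17417 × 2.822/100 ≈ 492.
Total lost output = 1427 + 580 + 746 + 1486 + 492 = 4731 billion.

$4,731 billion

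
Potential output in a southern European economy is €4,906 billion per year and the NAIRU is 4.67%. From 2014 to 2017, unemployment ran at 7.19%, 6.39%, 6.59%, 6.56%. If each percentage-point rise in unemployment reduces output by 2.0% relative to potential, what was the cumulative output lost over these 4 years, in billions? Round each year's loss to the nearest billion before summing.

€789 billion

Year 2014: gap = -2.0 × (7.19 - 4.67) = -5.04%, loss ≈ 4906 × 5.04/100 ≈ 247.
Year 2015: gap = -2.0 × (6.39 - 4.67) = -3.44%, loss ≈ 4906 × 3.44/100 ≈ 169.
Year 2016: gap = -2.0 × (6.59 - 4.67) = -3.84%, loss ≈ 4906 × 3.84/100 ≈ 188.
Year 2017: gap = -2.0 × (6.56 - 4.67) = -3.78%, loss ≈ 4906 × 3.78/100 ≈ 185.
Total lost output = 247 + 169 + 188 + 185 = 789 billion.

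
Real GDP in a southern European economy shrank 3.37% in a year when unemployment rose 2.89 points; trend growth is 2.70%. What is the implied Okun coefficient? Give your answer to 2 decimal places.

Growth form: g_Y = g_Y* - β × Δu, so β = (g_Y* - g_Y)/Δu.
β = (2.7 + 3.37)/2.89 = 6.07/2.89 = 2.10.

β ≈ 2.10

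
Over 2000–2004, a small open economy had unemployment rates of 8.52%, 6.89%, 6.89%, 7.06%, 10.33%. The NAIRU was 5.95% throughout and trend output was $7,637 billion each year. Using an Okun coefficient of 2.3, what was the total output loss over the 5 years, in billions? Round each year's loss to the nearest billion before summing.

$1,745 billion

Year 2000: gap = -2.3 × (8.52 - 5.95) = -5.911%, loss ≈ 7637 × 5.911/100 ≈ 451.
Year 2001: gap = -2.3 × (6.89 - 5.95) = -2.162%, loss ≈ 7637 × 2.162/100 ≈ 165.
Year 2002: gap = -2.3 × (6.89 - 5.95) = -2.162%, loss ≈ 7637 × 2.162/100 ≈ 165.
Year 2003: gap = -2.3 × (7.06 - 5.95) = -2.553%, loss ≈ 7637 × 2.553/100 ≈ 195.
Year 2004: gap = -2.3 × (10.33 - 5.95) = -10.074%, loss ≈ 7637 × 10.074/100 ≈ 769.
Total lost output = 451 + 165 + 165 + 195 + 769 = 1745 billion.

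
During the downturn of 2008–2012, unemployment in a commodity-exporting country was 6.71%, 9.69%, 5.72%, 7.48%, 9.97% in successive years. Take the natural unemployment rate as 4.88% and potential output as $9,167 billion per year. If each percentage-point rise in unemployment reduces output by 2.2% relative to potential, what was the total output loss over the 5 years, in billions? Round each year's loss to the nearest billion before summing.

$3,059 billion

Year 2008: gap = -2.2 × (6.71 - 4.88) = -4.026%, loss ≈ 9167 × 4.026/100 ≈ 369.
Year 2009: gap = -2.2 × (9.69 - 4.88) = -10.582%, loss ≈ 9167 × 10.582/100 ≈ 970.
Year 2010: gap = -2.2 × (5.72 - 4.88) = -1.848%, loss ≈ 9167 × 1.848/100 ≈ 169.
Year 2011: gap = -2.2 × (7.48 - 4.88) = -5.72%, loss ≈ 9167 × 5.72/100 ≈ 524.
Year 2012: gap = -2.2 × (9.97 - 4.88) = -11.198%, loss ≈ 9167 × 11.198/100 ≈ 1027.
Total lost output = 369 + 970 + 169 + 524 + 1027 = 3059 billion.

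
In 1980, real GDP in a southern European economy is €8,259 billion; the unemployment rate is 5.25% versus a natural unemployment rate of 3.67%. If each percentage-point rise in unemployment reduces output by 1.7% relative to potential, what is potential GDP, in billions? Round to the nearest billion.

€8,487 billion

Unemployment gap = 5.25 - 3.67 = 1.58 points, so output gap = -1.7 × 1.58 = -2.686%.
Since Y = Y* × (1 + gap/100), Y* = 8259/0.97314 ≈ 8487 billion.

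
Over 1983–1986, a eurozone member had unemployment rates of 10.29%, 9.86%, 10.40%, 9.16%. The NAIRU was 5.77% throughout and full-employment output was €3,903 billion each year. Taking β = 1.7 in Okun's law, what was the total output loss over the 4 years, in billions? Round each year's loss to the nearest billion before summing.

Year 1983: gap = -1.7 × (10.29 - 5.77) = -7.684%, loss ≈ 3903 × 7.684/100 ≈ 300.
Year 1984: gap = -1.7 × (9.86 - 5.77) = -6.953%, loss ≈ 3903 × 6.953/100 ≈ 271.
Year 1985: gap = -1.7 × (10.4 - 5.77) = -7.871%, loss ≈ 3903 × 7.871/100 ≈ 307.
Year 1986: gap = -1.7 × (9.16 - 5.77) = -5.763%, loss ≈ 3903 × 5.763/100 ≈ 225.
Total lost output = 300 + 271 + 307 + 225 = 1103 billion.

€1,103 billion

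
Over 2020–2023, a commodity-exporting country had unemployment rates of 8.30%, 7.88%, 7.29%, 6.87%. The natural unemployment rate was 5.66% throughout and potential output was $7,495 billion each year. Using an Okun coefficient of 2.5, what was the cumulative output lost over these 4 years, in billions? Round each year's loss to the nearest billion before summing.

Year 2020: gap = -2.5 × (8.3 - 5.66) = -6.6%, loss ≈ 7495 × 6.6/100 ≈ 495.
Year 2021: gap = -2.5 × (7.88 - 5.66) = -5.55%, loss ≈ 7495 × 5.55/100 ≈ 416.
Year 2022: gap = -2.5 × (7.29 - 5.66) = -4.075%, loss ≈ 7495 × 4.075/100 ≈ 305.
Year 2023: gap = -2.5 × (6.87 - 5.66) = -3.025%, loss ≈ 7495 × 3.025/100 ≈ 227.
Total lost output = 495 + 416 + 305 + 227 = 1443 billion.

$1,443 billion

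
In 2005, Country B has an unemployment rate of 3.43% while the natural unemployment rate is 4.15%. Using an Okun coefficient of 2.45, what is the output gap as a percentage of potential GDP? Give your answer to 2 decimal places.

The unemployment gap is 3.43 - 4.15 = -0.72 percentage points.
Okun's law gives an output gap of -2.45 × (-0.72) = 1.764%, i.e. 1.76% above potential.

1.76%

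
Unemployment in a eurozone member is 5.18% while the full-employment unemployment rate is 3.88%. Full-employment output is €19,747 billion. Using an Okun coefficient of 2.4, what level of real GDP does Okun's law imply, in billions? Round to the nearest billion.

Unemployment gap = 5.18 - 3.88 = 1.3 points, so the output gap is -2.4 × 1.3 = -3.12%.
Actual GDP = 19747 × (1 - 3.12/100) = 19747 × 0.9688 ≈ 19131 billion.

€19,131 billion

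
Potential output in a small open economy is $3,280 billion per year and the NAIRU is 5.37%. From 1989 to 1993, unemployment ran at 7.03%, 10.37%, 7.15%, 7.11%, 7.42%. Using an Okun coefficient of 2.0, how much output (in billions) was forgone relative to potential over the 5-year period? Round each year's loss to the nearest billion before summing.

Year 1989: gap = -2.0 × (7.03 - 5.37) = -3.32%, loss ≈ 3280 × 3.32/100 ≈ 109.
Year 1990: gap = -2.0 × (10.37 - 5.37) = -10%, loss ≈ 3280 × 10/100 ≈ 328.
Year 1991: gap = -2.0 × (7.15 - 5.37) = -3.56%, loss ≈ 3280 × 3.56/100 ≈ 117.
Year 1992: gap = -2.0 × (7.11 - 5.37) = -3.48%, loss ≈ 3280 × 3.48/100 ≈ 114.
Year 1993: gap = -2.0 × (7.42 - 5.37) = -4.1%, loss ≈ 3280 × 4.1/100 ≈ 134.
Total lost output = 109 + 328 + 117 + 114 + 134 = 802 billion.

$802 billion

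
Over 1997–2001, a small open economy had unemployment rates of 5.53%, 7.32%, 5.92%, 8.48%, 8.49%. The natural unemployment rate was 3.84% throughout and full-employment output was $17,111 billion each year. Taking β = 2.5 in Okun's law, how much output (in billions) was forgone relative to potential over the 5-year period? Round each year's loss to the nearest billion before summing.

$7,076 billion

Year 1997: gap = -2.5 × (5.53 - 3.84) = -4.225%, loss ≈ 17111 × 4.225/100 ≈ 723.
Year 1998: gap = -2.5 × (7.32 - 3.84) = -8.7%, loss ≈ 17111 × 8.7/100 ≈ 1489.
Year 1999: gap = -2.5 × (5.92 - 3.84) = -5.2%, loss ≈ 17111 × 5.2/100 ≈ 890.
Year 2000: gap = -2.5 × (8.48 - 3.84) = -11.6%, loss ≈ 17111 × 11.6/100 ≈ 1985.
Year 2001: gap = -2.5 × (8.49 - 3.84) = -11.625%, loss ≈ 17111 × 11.625/100 ≈ 1989.
Total lost output = 723 + 1489 + 890 + 1985 + 1989 = 7076 billion.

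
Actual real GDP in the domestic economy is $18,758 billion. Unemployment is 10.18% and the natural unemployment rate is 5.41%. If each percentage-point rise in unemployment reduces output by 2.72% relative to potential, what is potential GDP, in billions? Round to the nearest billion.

$21,555 billion

Unemployment gap = 10.18 - 5.41 = 4.77 points, so output gap = -2.72 × 4.77 = -12.9744%.
Since Y = Y* × (1 + gap/100), Y* = 18758/0.870256 ≈ 21555 billion.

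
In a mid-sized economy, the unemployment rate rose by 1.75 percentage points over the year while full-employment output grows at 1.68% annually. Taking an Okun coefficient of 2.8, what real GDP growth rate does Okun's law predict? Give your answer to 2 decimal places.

-3.22%

Growth-rate Okun's law: g_Y = g_Y* - β × Δu.
g_Y = 1.68 - 2.8 × (1.75) = 1.68 - 4.9 = -3.22%, i.e. -3.22% to 2 d.p.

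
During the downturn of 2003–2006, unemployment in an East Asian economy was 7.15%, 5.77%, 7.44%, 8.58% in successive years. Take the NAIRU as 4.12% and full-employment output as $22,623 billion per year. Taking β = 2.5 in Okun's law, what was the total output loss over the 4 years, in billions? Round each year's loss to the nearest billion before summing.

Year 2003: gap = -2.5 × (7.15 - 4.12) = -7.575%, loss ≈ 22623 × 7.575/100 ≈ 1714.
Year 2004: gap = -2.5 × (5.77 - 4.12) = -4.125%, loss ≈ 22623 × 4.125/100 ≈ 933.
Year 2005: gap = -2.5 × (7.44 - 4.12) = -8.3%, loss ≈ 22623 × 8.3/100 ≈ 1878.
Year 2006: gap = -2.5 × (8.58 - 4.12) = -11.15%, loss ≈ 22623 × 11.15/100 ≈ 2522.
Total lost output = 1714 + 933 + 1878 + 2522 = 7047 billion.

$7,047 billion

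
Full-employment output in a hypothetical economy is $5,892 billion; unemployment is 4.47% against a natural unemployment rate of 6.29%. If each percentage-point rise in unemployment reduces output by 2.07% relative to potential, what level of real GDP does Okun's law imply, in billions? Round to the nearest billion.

$6,114 billion

Unemployment gap = 4.47 - 6.29 = -1.82 points, so the output gap is -2.07 × (-1.82) = 3.7674%.
Actual GDP = 5892 × (1 + 3.7674/100) = 5892 × 1.037674 ≈ 6114 billion.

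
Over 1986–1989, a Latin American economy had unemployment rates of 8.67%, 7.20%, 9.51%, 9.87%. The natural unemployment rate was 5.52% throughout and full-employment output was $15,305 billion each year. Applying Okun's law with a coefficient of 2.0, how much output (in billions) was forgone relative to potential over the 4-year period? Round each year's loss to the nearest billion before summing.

Year 1986: gap = -2.0 × (8.67 - 5.52) = -6.3%, loss ≈ 15305 × 6.3/100 ≈ 964.
Year 1987: gap = -2.0 × (7.2 - 5.52) = -3.36%, loss ≈ 15305 × 3.36/100 ≈ 514.
Year 1988: gap = -2.0 × (9.51 - 5.52) = -7.98%, loss ≈ 15305 × 7.98/100 ≈ 1221.
Year 1989: gap = -2.0 × (9.87 - 5.52) = -8.7%, loss ≈ 15305 × 8.7/100 ≈ 1332.
Total lost output = 964 + 514 + 1221 + 1332 = 4031 billion.

$4,031 billion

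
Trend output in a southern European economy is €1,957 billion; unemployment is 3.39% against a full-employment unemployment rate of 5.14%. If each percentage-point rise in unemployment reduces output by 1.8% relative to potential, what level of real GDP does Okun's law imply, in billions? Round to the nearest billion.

€2,019 billion

Unemployment gap = 3.39 - 5.14 = -1.75 points, so the output gap is -1.8 × (-1.75) = 3.15%.
Actual GDP = 1957 × (1 + 3.15/100) = 1957 × 1.0315 ≈ 2019 billion.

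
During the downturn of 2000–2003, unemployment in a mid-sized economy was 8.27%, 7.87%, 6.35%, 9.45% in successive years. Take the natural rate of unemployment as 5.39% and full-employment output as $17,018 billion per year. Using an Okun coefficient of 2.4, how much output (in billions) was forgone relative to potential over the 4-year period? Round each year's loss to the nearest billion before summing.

$4,239 billion

Year 2000: gap = -2.4 × (8.27 - 5.39) = -6.912%, loss ≈ 17018 × 6.912/100 ≈ 1176.
Year 2001: gap = -2.4 × (7.87 - 5.39) = -5.952%, loss ≈ 17018 × 5.952/100 ≈ 1013.
Year 2002: gap = -2.4 × (6.35 - 5.39) = -2.304%, loss ≈ 17018 × 2.304/100 ≈ 392.
Year 2003: gap = -2.4 × (9.45 - 5.39) = -9.744%, loss ≈ 17018 × 9.744/100 ≈ 1658.
Total lost output = 1176 + 1013 + 392 + 1658 = 4239 billion.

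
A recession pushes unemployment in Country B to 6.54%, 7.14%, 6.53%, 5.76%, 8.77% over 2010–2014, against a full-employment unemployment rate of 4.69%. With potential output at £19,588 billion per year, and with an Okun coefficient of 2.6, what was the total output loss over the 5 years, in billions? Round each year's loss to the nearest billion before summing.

£5,750 billion

Year 2010: gap = -2.6 × (6.54 - 4.69) = -4.81%, loss ≈ 19588 × 4.81/100 ≈ 942.
Year 2011: gap = -2.6 × (7.14 - 4.69) = -6.37%, loss ≈ 19588 × 6.37/100 ≈ 1248.
Year 2012: gap = -2.6 × (6.53 - 4.69) = -4.784%, loss ≈ 19588 × 4.784/100 ≈ 937.
Year 2013: gap = -2.6 × (5.76 - 4.69) = -2.782%, loss ≈ 19588 × 2.782/100 ≈ 545.
Year 2014: gap = -2.6 × (8.77 - 4.69) = -10.608%, loss ≈ 19588 × 10.608/100 ≈ 2078.
Total lost output = 942 + 1248 + 937 + 545 + 2078 = 5750 billion.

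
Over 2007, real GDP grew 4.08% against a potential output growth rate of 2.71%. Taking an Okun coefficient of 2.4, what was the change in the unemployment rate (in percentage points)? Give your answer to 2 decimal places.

-0.57 percentage points

Growth-rate Okun's law: g_Y = g_Y* - β × Δu, so Δu = (g_Y* - g_Y)/β.
Δu = (2.71 - 4.08)/2.4 = -1.37/2.4 = -0.57 percentage points.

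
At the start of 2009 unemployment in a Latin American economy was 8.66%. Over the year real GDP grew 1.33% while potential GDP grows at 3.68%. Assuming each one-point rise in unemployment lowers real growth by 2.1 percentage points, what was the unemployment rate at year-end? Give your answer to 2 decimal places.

Growth-rate Okun's law: g_Y = g_Y* - β × Δu, so Δu = (g_Y* - g_Y)/β.
Δu = (3.68 - 1.33)/2.1 = 2.35/2.1 = 1.12 percentage points.
Year-end unemployment = 8.66 + 1.12 = 9.78%.

9.78%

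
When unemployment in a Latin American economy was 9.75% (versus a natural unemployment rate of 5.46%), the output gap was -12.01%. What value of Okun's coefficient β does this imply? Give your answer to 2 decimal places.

Okun's law: output gap = -β × (u - u*).
-12.01 = -β × (9.75 - 5.46) = -β × 4.29, so β = 12.01/4.29 = 2.80.

β ≈ 2.80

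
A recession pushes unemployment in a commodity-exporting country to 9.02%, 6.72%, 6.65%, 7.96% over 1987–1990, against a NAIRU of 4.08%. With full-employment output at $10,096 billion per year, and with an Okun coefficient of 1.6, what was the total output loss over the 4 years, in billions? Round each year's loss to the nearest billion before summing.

Year 1987: gap = -1.6 × (9.02 - 4.08) = -7.904%, loss ≈ 10096 × 7.904/100 ≈ 798.
Year 1988: gap = -1.6 × (6.72 - 4.08) = -4.224%, loss ≈ 10096 × 4.224/100 ≈ 426.
Year 1989: gap = -1.6 × (6.65 - 4.08) = -4.112%, loss ≈ 10096 × 4.112/100 ≈ 415.
Year 1990: gap = -1.6 × (7.96 - 4.08) = -6.208%, loss ≈ 10096 × 6.208/100 ≈ 627.
Total lost output = 798 + 426 + 415 + 627 = 2266 billion.

$2,266 billion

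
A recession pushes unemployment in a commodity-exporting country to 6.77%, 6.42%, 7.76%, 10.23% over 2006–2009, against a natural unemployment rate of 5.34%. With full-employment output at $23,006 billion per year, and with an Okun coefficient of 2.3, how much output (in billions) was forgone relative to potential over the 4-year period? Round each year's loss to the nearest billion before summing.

Year 2006: gap = -2.3 × (6.77 - 5.34) = -3.289%, loss ≈ 23006 × 3.289/100 ≈ 757.
Year 2007: gap = -2.3 × (6.42 - 5.34) = -2.484%, loss ≈ 23006 × 2.484/100 ≈ 571.
Year 2008: gap = -2.3 × (7.76 - 5.34) = -5.566%, loss ≈ 23006 × 5.566/100 ≈ 1281.
Year 2009: gap = -2.3 × (10.23 - 5.34) = -11.247%, loss ≈ 23006 × 11.247/100 ≈ 2587.
Total lost output = 757 + 571 + 1281 + 2587 = 5196 billion.

$5,196 billion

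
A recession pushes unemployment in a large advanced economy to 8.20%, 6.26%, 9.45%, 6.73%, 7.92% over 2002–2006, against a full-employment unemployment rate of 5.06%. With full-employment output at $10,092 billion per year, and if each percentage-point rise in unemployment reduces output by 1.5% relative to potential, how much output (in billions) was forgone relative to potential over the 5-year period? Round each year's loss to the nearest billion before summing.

$2,008 billion

Year 2002: gap = -1.5 × (8.2 - 5.06) = -4.71%, loss ≈ 10092 × 4.71/100 ≈ 475.
Year 2003: gap = -1.5 × (6.26 - 5.06) = -1.8%, loss ≈ 10092 × 1.8/100 ≈ 182.
Year 2004: gap = -1.5 × (9.45 - 5.06) = -6.585%, loss ≈ 10092 × 6.585/100 ≈ 665.
Year 2005: gap = -1.5 × (6.73 - 5.06) = -2.505%, loss ≈ 10092 × 2.505/100 ≈ 253.
Year 2006: gap = -1.5 × (7.92 - 5.06) = -4.29%, loss ≈ 10092 × 4.29/100 ≈ 433.
Total lost output = 475 + 182 + 665 + 253 + 433 = 2008 billion.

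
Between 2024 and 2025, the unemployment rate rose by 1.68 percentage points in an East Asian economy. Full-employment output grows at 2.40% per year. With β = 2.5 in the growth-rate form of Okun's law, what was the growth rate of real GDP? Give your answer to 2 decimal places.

-1.80%

Growth-rate Okun's law: g_Y = g_Y* - β × Δu.
g_Y = 2.40 - 2.5 × (1.68) = 2.4 - 4.2 = -1.8%, i.e. -1.80% to 2 d.p.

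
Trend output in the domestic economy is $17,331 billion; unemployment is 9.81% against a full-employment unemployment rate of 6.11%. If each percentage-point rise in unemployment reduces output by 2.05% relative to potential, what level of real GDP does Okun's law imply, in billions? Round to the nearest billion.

Unemployment gap = 9.81 - 6.11 = 3.7 points, so the output gap is -2.05 × 3.7 = -7.585%.
Actual GDP = 17331 × (1 - 7.585/100) = 17331 × 0.92415 ≈ 16016 billion.

$16,016 billion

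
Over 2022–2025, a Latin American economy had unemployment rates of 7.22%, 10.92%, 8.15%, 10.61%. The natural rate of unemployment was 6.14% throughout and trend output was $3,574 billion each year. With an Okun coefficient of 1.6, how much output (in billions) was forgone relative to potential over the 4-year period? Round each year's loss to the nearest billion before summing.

$706 billion

Year 2022: gap = -1.6 × (7.22 - 6.14) = -1.728%, loss ≈ 3574 × 1.728/100 ≈ 62.
Year 2023: gap = -1.6 × (10.92 - 6.14) = -7.648%, loss ≈ 3574 × 7.648/100 ≈ 273.
Year 2024: gap = -1.6 × (8.15 - 6.14) = -3.216%, loss ≈ 3574 × 3.216/100 ≈ 115.
Year 2025: gap = -1.6 × (10.61 - 6.14) = -7.152%, loss ≈ 3574 × 7.152/100 ≈ 256.
Total lost output = 62 + 273 + 115 + 256 = 706 billion.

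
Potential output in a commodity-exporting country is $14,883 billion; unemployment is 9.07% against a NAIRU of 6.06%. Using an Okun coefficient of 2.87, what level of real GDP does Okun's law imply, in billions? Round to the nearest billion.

$13,597 billion

Unemployment gap = 9.07 - 6.06 = 3.01 points, so the output gap is -2.87 × 3.01 = -8.6387%.
Actual GDP = 14883 × (1 - 8.6387/100) = 14883 × 0.913613 ≈ 13597 billion.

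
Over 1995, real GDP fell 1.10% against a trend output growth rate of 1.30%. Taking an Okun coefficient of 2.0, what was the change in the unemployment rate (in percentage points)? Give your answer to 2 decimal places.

Growth-rate Okun's law: g_Y = g_Y* - β × Δu, so Δu = (g_Y* - g_Y)/β.
Δu = (1.3 + 1.1)/2.0 = 2.4/2.0 = 1.20 percentage points.

1.20 percentage points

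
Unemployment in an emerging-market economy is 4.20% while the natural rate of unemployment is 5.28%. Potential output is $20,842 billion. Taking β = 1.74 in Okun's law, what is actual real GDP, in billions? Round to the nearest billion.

$21,234 billion

Unemployment gap = 4.2 - 5.28 = -1.08 points, so the output gap is -1.74 × (-1.08) = 1.8792%.
Actual GDP = 20842 × (1 + 1.8792/100) = 20842 × 1.018792 ≈ 21234 billion.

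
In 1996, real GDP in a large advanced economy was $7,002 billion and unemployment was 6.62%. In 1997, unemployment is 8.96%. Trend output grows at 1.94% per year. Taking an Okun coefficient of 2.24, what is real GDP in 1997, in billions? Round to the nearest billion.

Δu = 8.96 - 6.62 = 2.34 points.
Okun's law (growth form): g_Y = g_Y* - β × Δu = 1.94 - 2.24 × (2.34) = 1.94 - 5.2416 = -3.3016%.
Real GDP in the next year = 7002 × (1 - 3.3016/100) = 7002 × 0.966984 ≈ 6771 billion.

$6,771 billion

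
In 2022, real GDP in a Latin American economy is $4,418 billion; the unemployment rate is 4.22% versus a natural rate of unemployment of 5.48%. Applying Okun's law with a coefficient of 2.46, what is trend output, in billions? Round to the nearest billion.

Unemployment gap = 4.22 - 5.48 = -1.26 points, so output gap = -2.46 × (-1.26) = 3.0996%.
Since Y = Y* × (1 + gap/100), Y* = 4418/1.030996 ≈ 4285 billion.

$4,285 billion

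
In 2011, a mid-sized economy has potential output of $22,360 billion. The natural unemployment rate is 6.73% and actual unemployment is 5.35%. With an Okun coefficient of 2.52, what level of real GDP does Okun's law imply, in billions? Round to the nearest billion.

$23,138 billion

Unemployment gap = 5.35 - 6.73 = -1.38 points, so the output gap is -2.52 × (-1.38) = 3.4776%.
Actual GDP = 22360 × (1 + 3.4776/100) = 22360 × 1.034776 ≈ 23138 billion.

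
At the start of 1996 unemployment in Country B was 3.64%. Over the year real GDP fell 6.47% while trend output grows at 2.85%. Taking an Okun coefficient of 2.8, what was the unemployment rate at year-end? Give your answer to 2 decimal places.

6.97%

Growth-rate Okun's law: g_Y = g_Y* - β × Δu, so Δu = (g_Y* - g_Y)/β.
Δu = (2.85 + 6.47)/2.8 = 9.32/2.8 = 3.33 percentage points.
Year-end unemployment = 3.64 + 3.33 = 6.97%.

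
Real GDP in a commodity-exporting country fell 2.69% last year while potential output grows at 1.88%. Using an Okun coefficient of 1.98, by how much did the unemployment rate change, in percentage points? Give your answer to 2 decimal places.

Growth-rate Okun's law: g_Y = g_Y* - β × Δu, so Δu = (g_Y* - g_Y)/β.
Δu = (1.88 + 2.69)/1.98 = 4.57/1.98 = 2.31 percentage points.

2.31 percentage points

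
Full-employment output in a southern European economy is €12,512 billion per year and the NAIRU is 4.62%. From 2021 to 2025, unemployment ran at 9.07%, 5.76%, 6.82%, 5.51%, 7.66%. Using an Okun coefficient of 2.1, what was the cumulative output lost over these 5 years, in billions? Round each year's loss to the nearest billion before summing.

Year 2021: gap = -2.1 × (9.07 - 4.62) = -9.345%, loss ≈ 12512 × 9.345/100 ≈ 1169.
Year 2022: gap = -2.1 × (5.76 - 4.62) = -2.394%, loss ≈ 12512 × 2.394/100 ≈ 300.
Year 2023: gap = -2.1 × (6.82 - 4.62) = -4.62%, loss ≈ 12512 × 4.62/100 ≈ 578.
Year 2024: gap = -2.1 × (5.51 - 4.62) = -1.869%, loss ≈ 12512 × 1.869/100 ≈ 234.
Year 2025: gap = -2.1 × (7.66 - 4.62) = -6.384%, loss ≈ 12512 × 6.384/100 ≈ 799.
Total lost output = 1169 + 300 + 578 + 234 + 799 = 3080 billion.

€3,080 billion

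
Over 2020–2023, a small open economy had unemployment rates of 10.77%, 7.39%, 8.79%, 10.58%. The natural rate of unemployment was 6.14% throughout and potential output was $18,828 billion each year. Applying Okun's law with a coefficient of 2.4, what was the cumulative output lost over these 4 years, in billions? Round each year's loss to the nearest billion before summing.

$5,860 billion

Year 2020: gap = -2.4 × (10.77 - 6.14) = -11.112%, loss ≈ 18828 × 11.112/100 ≈ 2092.
Year 2021: gap = -2.4 × (7.39 - 6.14) = -3%, loss ≈ 18828 × 3/100 ≈ 565.
Year 2022: gap = -2.4 × (8.79 - 6.14) = -6.36%, loss ≈ 18828 × 6.36/100 ≈ 1197.
Year 2023: gap = -2.4 × (10.58 - 6.14) = -10.656%, loss ≈ 18828 × 10.656/100 ≈ 2006.
Total lost output = 2092 + 565 + 1197 + 2006 = 5860 billion.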